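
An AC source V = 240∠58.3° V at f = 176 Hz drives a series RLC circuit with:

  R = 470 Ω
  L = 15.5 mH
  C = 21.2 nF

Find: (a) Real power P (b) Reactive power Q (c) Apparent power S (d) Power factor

Step 1 — Angular frequency: ω = 2π·f = 2π·176 = 1106 rad/s.
Step 2 — Component impedances:
  R: Z = R = 470 Ω
  L: Z = jωL = j·1106·0.0155 = 0 + j17.14 Ω
  C: Z = 1/(jωC) = -j/(ω·C) = 0 - j4.266e+04 Ω
Step 3 — Series combination: Z_total = R + L + C = 470 - j4.264e+04 Ω = 4.264e+04∠-89.4° Ω.
Step 4 — Source phasor: V = 240∠58.3° V = 126.1 + j204.2 V.
Step 5 — Current: I = V / Z = -0.004756 + j0.00301 A = 0.005628∠147.7° A.
Step 6 — Complex power: S = V·I* = 0.01489 - j1.351 VA.
Step 7 — Real power: P = Re(S) = 0.01489 W.
Step 8 — Reactive power: Q = Im(S) = -1.351 VAR.
Step 9 — Apparent power: |S| = 1.351 VA.
Step 10 — Power factor: PF = P/|S| = 0.01102 (leading).

(a) P = 0.01489 W  (b) Q = -1.351 VAR  (c) S = 1.351 VA  (d) PF = 0.01102 (leading)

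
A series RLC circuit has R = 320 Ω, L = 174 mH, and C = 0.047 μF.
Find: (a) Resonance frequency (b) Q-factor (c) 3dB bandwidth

Step 1 — Resonance condition Im(Z)=0 gives ω₀ = 1/√(LC).
Step 2 — ω₀ = 1/√(0.174·4.7e-08) = 1.106e+04 rad/s.
Step 3 — f₀ = ω₀/(2π) = 1760 Hz.
Step 4 — Series Q: Q = ω₀L/R = 1.106e+04·0.174/320 = 6.013.
Step 5 — 3dB bandwidth: Δω = ω₀/Q = 1839 rad/s; BW = Δω/(2π) = 292.7 Hz.

(a) f₀ = 1760 Hz  (b) Q = 6.013  (c) BW = 292.7 Hz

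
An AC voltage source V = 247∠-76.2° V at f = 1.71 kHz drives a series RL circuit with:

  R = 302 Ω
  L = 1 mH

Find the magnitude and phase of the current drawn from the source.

Step 1 — Angular frequency: ω = 2π·f = 2π·1710 = 1.074e+04 rad/s.
Step 2 — Component impedances:
  R: Z = R = 302 Ω
  L: Z = jωL = j·1.074e+04·0.001 = 0 + j10.74 Ω
Step 3 — Series combination: Z_total = R + L = 302 + j10.74 Ω = 302.2∠2.0° Ω.
Step 4 — Source phasor: V = 247∠-76.2° V = 58.92 - j239.9 V.
Step 5 — Ohm's law: I = V / Z_total = (58.92 - j239.9) / (302 + j10.74) = 0.1666 - j0.8002 A.
Step 6 — Convert to polar: |I| = 0.8174 A, ∠I = -78.2°.

I = 0.8174∠-78.2° A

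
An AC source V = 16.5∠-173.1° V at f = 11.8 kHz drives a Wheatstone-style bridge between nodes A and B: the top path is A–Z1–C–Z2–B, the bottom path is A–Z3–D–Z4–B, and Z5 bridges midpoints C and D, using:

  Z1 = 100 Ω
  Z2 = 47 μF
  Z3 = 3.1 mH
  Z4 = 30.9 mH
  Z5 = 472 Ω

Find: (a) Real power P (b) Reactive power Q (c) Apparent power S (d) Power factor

Step 1 — Angular frequency: ω = 2π·f = 2π·1.18e+04 = 7.414e+04 rad/s.
Step 2 — Component impedances:
  Z1: Z = R = 100 Ω
  Z2: Z = 1/(jωC) = -j/(ω·C) = 0 - j0.287 Ω
  Z3: Z = jωL = j·7.414e+04·0.0031 = 0 + j229.8 Ω
  Z4: Z = jωL = j·7.414e+04·0.0309 = 0 + j2291 Ω
  Z5: Z = R = 472 Ω
Step 3 — Bridge requires nodal analysis (the Z5 bridge couples midpoints C and D, so the two paths cannot be reduced to a simple series/parallel combination). Setting node B to ground and injecting 1 A at node A, the 3-node admittance system at A, C, D solves to V_A = Z_AB = 86.53 + j7.589 Ω = 86.87∠5.0° Ω.
Step 4 — Source phasor: V = 16.5∠-173.1° V = -16.38 - j1.982 V.
Step 5 — Current: I = V / Z = -0.1898 - j0.006258 A = 0.1899∠-178.1° A.
Step 6 — Complex power: S = V·I* = 3.122 + j0.2738 VA.
Step 7 — Real power: P = Re(S) = 3.122 W.
Step 8 — Reactive power: Q = Im(S) = 0.2738 VAR.
Step 9 — Apparent power: |S| = 3.134 VA.
Step 10 — Power factor: PF = P/|S| = 0.9962 (lagging).

(a) P = 3.122 W  (b) Q = 0.2738 VAR  (c) S = 3.134 VA  (d) PF = 0.9962 (lagging)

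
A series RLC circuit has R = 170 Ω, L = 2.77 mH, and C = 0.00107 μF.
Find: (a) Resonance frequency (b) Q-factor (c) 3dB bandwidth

Step 1 — Resonance: ω₀ = 1/√(LC) = 1/√(0.00277·1.07e-09) = 5.809e+05 rad/s.
Step 2 — f₀ = ω₀/(2π) = 9.245e+04 Hz.
Step 3 — Series Q: Q = ω₀L/R = 5.809e+05·0.00277/170 = 9.465.
Step 4 — Bandwidth: Δω = ω₀/Q = 6.137e+04 rad/s; BW = Δω/(2π) = 9768 Hz.

(a) f₀ = 9.245e+04 Hz  (b) Q = 9.465  (c) BW = 9768 Hz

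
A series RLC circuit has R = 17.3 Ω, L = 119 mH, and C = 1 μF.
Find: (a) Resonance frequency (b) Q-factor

Step 1 — Resonance condition Im(Z)=0 gives ω₀ = 1/√(LC).
Step 2 — ω₀ = 1/√(0.119·1e-06) = 2899 rad/s.
Step 3 — f₀ = ω₀/(2π) = 461.4 Hz.
Step 4 — Series Q: Q = ω₀L/R = 2899·0.119/17.3 = 19.94.

(a) f₀ = 461.4 Hz  (b) Q = 19.94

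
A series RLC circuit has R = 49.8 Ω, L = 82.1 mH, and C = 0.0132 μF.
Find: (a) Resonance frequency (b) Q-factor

Step 1 — Resonance condition Im(Z)=0 gives ω₀ = 1/√(LC).
Step 2 — ω₀ = 1/√(0.0821·1.32e-08) = 3.038e+04 rad/s.
Step 3 — f₀ = ω₀/(2π) = 4835 Hz.
Step 4 — Series Q: Q = ω₀L/R = 3.038e+04·0.0821/49.8 = 50.08.

(a) f₀ = 4835 Hz  (b) Q = 50.08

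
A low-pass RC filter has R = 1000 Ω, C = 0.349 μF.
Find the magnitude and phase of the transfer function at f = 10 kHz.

Step 1 — Angular frequency: ω = 2π·1e+04 = 6.283e+04 rad/s.
Step 2 — Transfer function: H(jω) = 1/(1 + jωRC).
Step 3 — Denominator: 1 + jωRC = 1 + j·6.283e+04·1000·3.49e-07 = 1 + j21.93.
Step 4 — H = 0.002075 - j0.04551.
Step 5 — Magnitude: |H| = 0.04556 (-26.8 dB); phase: φ = -87.4°.

|H| = 0.04556 (-26.8 dB), φ = -87.4°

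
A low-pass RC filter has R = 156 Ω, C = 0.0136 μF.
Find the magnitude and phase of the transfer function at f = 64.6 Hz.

Step 1 — Angular frequency: ω = 2π·64.6 = 405.9 rad/s.
Step 2 — Transfer function: H(jω) = 1/(1 + jωRC).
Step 3 — Denominator: 1 + jωRC = 1 + j·405.9·156·1.36e-08 = 1 + j0.0008611.
Step 4 — H = 1 - j0.0008611.
Step 5 — Magnitude: |H| = 1 (-0.0 dB); phase: φ = -0.0°.

|H| = 1 (-0.0 dB), φ = -0.0°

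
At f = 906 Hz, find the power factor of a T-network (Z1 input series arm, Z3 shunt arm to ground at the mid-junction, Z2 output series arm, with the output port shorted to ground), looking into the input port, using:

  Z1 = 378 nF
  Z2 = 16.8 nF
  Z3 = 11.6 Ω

Step 1 — Angular frequency: ω = 2π·f = 2π·906 = 5693 rad/s.
Step 2 — Component impedances:
  Z1: Z = 1/(jωC) = -j/(ω·C) = 0 - j464.7 Ω
  Z2: Z = 1/(jωC) = -j/(ω·C) = 0 - j1.046e+04 Ω
  Z3: Z = R = 11.6 Ω
Step 3 — With the output port shorted to ground, the output series arm Z2 runs from the junction to ground; the shunt arm Z3 also runs from the junction to ground. They appear in parallel: Z3 || Z2 = 11.6 - j0.01287 Ω.
Step 4 — Series with input arm Z1: Z_in = Z1 + (Z3 || Z2) = 11.6 - j464.7 Ω = 464.9∠-88.6° Ω.
Step 5 — Power factor: PF = cos(φ) = Re(Z)/|Z| = 11.6/464.9 = 0.02495.
Step 6 — Type: Im(Z) = -464.7 ⇒ leading (phase φ = -88.6°).

PF = 0.02495 (leading, φ = -88.6°)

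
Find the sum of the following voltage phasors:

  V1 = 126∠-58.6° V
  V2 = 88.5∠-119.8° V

Step 1 — Convert each phasor to rectangular form:
  V1 = 126·(cos(-58.6°) + j·sin(-58.6°)) = 65.65 - j107.5 V
  V2 = 88.5·(cos(-119.8°) + j·sin(-119.8°)) = -43.98 - j76.8 V
Step 2 — Sum components: V_total = 21.67 - j184.3 V.
Step 3 — Convert to polar: |V_total| = 185.6 V, ∠V_total = -83.3°.

V_total = 185.6∠-83.3° V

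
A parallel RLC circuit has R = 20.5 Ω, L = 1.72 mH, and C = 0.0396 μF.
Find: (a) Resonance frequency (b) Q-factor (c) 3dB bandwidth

Step 1 — Resonance: ω₀ = 1/√(LC) = 1/√(0.00172·3.96e-08) = 1.212e+05 rad/s.
Step 2 — f₀ = ω₀/(2π) = 1.928e+04 Hz.
Step 3 — Parallel Q: Q = R/(ω₀L) = 20.5/(1.212e+05·0.00172) = 0.09836.
Step 4 — Bandwidth: Δω = ω₀/Q = 1.232e+06 rad/s; BW = Δω/(2π) = 1.961e+05 Hz.

(a) f₀ = 1.928e+04 Hz  (b) Q = 0.09836  (c) BW = 1.961e+05 Hz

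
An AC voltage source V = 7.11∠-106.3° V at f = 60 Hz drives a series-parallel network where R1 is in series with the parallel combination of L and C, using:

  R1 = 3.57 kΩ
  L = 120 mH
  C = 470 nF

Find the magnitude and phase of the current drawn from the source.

Step 1 — Angular frequency: ω = 2π·f = 2π·60 = 377 rad/s.
Step 2 — Component impedances:
  R1: Z = R = 3570 Ω
  L: Z = jωL = j·377·0.12 = 0 + j45.24 Ω
  C: Z = 1/(jωC) = -j/(ω·C) = 0 - j5644 Ω
Step 3 — Parallel branch: L || C = 1/(1/L + 1/C) = 0 + j45.6 Ω.
Step 4 — Series with R1: Z_total = R1 + (L || C) = 3570 + j45.6 Ω = 3570∠0.7° Ω.
Step 5 — Source phasor: V = 7.11∠-106.3° V = -1.996 - j6.824 V.
Step 6 — Ohm's law: I = V / Z_total = (-1.996 - j6.824) / (3570 + j45.6) = -0.0005833 - j0.001904 A.
Step 7 — Convert to polar: |I| = 0.001991 A, ∠I = -107.0°.

I = 0.001991∠-107.0° A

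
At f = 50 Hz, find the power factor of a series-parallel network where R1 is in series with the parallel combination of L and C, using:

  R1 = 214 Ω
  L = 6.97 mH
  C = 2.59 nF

Step 1 — Angular frequency: ω = 2π·f = 2π·50 = 314.2 rad/s.
Step 2 — Component impedances:
  R1: Z = R = 214 Ω
  L: Z = jωL = j·314.2·0.00697 = 0 + j2.19 Ω
  C: Z = 1/(jωC) = -j/(ω·C) = 0 - j1.229e+06 Ω
Step 3 — Parallel branch: L || C = 1/(1/L + 1/C) = 0 + j2.19 Ω.
Step 4 — Series with R1: Z_total = R1 + (L || C) = 214 + j2.19 Ω = 214∠0.6° Ω.
Step 5 — Power factor: PF = cos(φ) = Re(Z)/|Z| = 214/214.011 = 0.9999.
Step 6 — Type: Im(Z) = 2.19 ⇒ lagging (phase φ = 0.6°).

PF = 0.9999 (lagging, φ = 0.6°)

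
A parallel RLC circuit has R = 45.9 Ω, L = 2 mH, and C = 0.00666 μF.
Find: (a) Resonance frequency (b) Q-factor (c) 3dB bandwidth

Step 1 — Resonance: ω₀ = 1/√(LC) = 1/√(0.002·6.66e-09) = 2.74e+05 rad/s.
Step 2 — f₀ = ω₀/(2π) = 4.361e+04 Hz.
Step 3 — Parallel Q: Q = R/(ω₀L) = 45.9/(2.74e+05·0.002) = 0.08376.
Step 4 — Bandwidth: Δω = ω₀/Q = 3.271e+06 rad/s; BW = Δω/(2π) = 5.206e+05 Hz.

(a) f₀ = 4.361e+04 Hz  (b) Q = 0.08376  (c) BW = 5.206e+05 Hz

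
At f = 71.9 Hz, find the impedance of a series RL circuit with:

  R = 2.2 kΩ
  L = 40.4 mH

Step 1 — Angular frequency: ω = 2π·f = 2π·71.9 = 451.8 rad/s.
Step 2 — Component impedances:
  R: Z = R = 2200 Ω
  L: Z = jωL = j·451.8·0.0404 = 0 + j18.25 Ω
Step 3 — Series combination: Z_total = R + L = 2200 + j18.25 Ω = 2200∠0.5° Ω.

Z = 2200 + j18.25 Ω = 2200∠0.5° Ω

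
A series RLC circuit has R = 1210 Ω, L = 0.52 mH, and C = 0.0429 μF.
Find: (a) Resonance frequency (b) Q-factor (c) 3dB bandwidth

Step 1 — Resonance: ω₀ = 1/√(LC) = 1/√(0.00052·4.29e-08) = 2.117e+05 rad/s.
Step 2 — f₀ = ω₀/(2π) = 3.37e+04 Hz.
Step 3 — Series Q: Q = ω₀L/R = 2.117e+05·0.00052/1210 = 0.09099.
Step 4 — Bandwidth: Δω = ω₀/Q = 2.327e+06 rad/s; BW = Δω/(2π) = 3.703e+05 Hz.

(a) f₀ = 3.37e+04 Hz  (b) Q = 0.09099  (c) BW = 3.703e+05 Hz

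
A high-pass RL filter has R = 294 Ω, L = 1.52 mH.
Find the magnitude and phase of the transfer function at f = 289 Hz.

Step 1 — Angular frequency: ω = 2π·289 = 1816 rad/s.
Step 2 — Transfer function: H(jω) = jωL/(R + jωL).
Step 3 — Numerator jωL = j·2.76; denominator R + jωL = 294 + j2.76.
Step 4 — H = 8.813e-05 + j0.009387.
Step 5 — Magnitude: |H| = 0.009388 (-40.5 dB); phase: φ = 89.5°.

|H| = 0.009388 (-40.5 dB), φ = 89.5°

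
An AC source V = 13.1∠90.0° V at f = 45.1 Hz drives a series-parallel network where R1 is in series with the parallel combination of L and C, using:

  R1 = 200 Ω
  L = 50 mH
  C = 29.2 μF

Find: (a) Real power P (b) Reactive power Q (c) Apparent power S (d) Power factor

Step 1 — Angular frequency: ω = 2π·f = 2π·45.1 = 283.4 rad/s.
Step 2 — Component impedances:
  R1: Z = R = 200 Ω
  L: Z = jωL = j·283.4·0.05 = 0 + j14.17 Ω
  C: Z = 1/(jωC) = -j/(ω·C) = 0 - j120.9 Ω
Step 3 — Parallel branch: L || C = 1/(1/L + 1/C) = 0 + j16.05 Ω.
Step 4 — Series with R1: Z_total = R1 + (L || C) = 200 + j16.05 Ω = 200.6∠4.6° Ω.
Step 5 — Source phasor: V = 13.1∠90.0° V = 0 + j13.1 V.
Step 6 — Current: I = V / Z = 0.005223 + j0.06508 A = 0.06529∠85.4° A.
Step 7 — Complex power: S = V·I* = 0.8526 + j0.06842 VA.
Step 8 — Real power: P = Re(S) = 0.8526 W.
Step 9 — Reactive power: Q = Im(S) = 0.06842 VAR.
Step 10 — Apparent power: |S| = 0.8553 VA.
Step 11 — Power factor: PF = P/|S| = 0.9968 (lagging).

(a) P = 0.8526 W  (b) Q = 0.06842 VAR  (c) S = 0.8553 VA  (d) PF = 0.9968 (lagging)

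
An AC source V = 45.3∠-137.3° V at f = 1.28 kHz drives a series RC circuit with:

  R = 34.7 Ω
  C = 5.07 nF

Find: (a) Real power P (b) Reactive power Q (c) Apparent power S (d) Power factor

Step 1 — Angular frequency: ω = 2π·f = 2π·1280 = 8042 rad/s.
Step 2 — Component impedances:
  R: Z = R = 34.7 Ω
  C: Z = 1/(jωC) = -j/(ω·C) = 0 - j2.452e+04 Ω
Step 3 — Series combination: Z_total = R + C = 34.7 - j2.452e+04 Ω = 2.452e+04∠-89.9° Ω.
Step 4 — Source phasor: V = 45.3∠-137.3° V = -33.29 - j30.72 V.
Step 5 — Current: I = V / Z = 0.001251 - j0.001359 A = 0.001847∠-47.4° A.
Step 6 — Complex power: S = V·I* = 0.0001184 - j0.08367 VA.
Step 7 — Real power: P = Re(S) = 0.0001184 W.
Step 8 — Reactive power: Q = Im(S) = -0.08367 VAR.
Step 9 — Apparent power: |S| = 0.08367 VA.
Step 10 — Power factor: PF = P/|S| = 0.001415 (leading).

(a) P = 0.0001184 W  (b) Q = -0.08367 VAR  (c) S = 0.08367 VA  (d) PF = 0.001415 (leading)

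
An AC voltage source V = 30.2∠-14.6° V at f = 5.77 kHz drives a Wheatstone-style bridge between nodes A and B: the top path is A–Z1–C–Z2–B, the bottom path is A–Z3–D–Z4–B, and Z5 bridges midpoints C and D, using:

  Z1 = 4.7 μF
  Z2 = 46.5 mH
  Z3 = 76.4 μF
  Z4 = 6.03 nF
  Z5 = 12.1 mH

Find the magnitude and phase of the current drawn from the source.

Step 1 — Angular frequency: ω = 2π·f = 2π·5770 = 3.625e+04 rad/s.
Step 2 — Component impedances:
  Z1: Z = 1/(jωC) = -j/(ω·C) = 0 - j5.869 Ω
  Z2: Z = jωL = j·3.625e+04·0.0465 = 0 + j1686 Ω
  Z3: Z = 1/(jωC) = -j/(ω·C) = 0 - j0.361 Ω
  Z4: Z = 1/(jωC) = -j/(ω·C) = 0 - j4574 Ω
  Z5: Z = jωL = j·3.625e+04·0.0121 = 0 + j438.7 Ω
Step 3 — Bridge requires nodal analysis (the Z5 bridge couples midpoints C and D, so the two paths cannot be reduced to a simple series/parallel combination). Setting node B to ground and injecting 1 A at node A, the 3-node admittance system at A, C, D solves to V_A = Z_AB = 0 + j2655 Ω = 2655∠90.0° Ω.
Step 4 — Source phasor: V = 30.2∠-14.6° V = 29.22 - j7.612 V.
Step 5 — Ohm's law: I = V / Z_total = (29.22 - j7.612) / (0 + j2655) = -0.002868 - j0.01101 A.
Step 6 — Convert to polar: |I| = 0.01138 A, ∠I = -104.6°.

I = 0.01138∠-104.6° A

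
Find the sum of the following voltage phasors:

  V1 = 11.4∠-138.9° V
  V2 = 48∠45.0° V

Step 1 — Convert each phasor to rectangular form:
  V1 = 11.4·(cos(-138.9°) + j·sin(-138.9°)) = -8.591 - j7.494 V
  V2 = 48·(cos(45.0°) + j·sin(45.0°)) = 33.94 + j33.94 V
Step 2 — Sum components: V_total = 25.35 + j26.45 V.
Step 3 — Convert to polar: |V_total| = 36.63 V, ∠V_total = 46.2°.

V_total = 36.63∠46.2° V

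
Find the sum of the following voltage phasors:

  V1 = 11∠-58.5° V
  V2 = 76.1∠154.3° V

Step 1 — Convert each phasor to rectangular form:
  V1 = 11·(cos(-58.5°) + j·sin(-58.5°)) = 5.747 - j9.379 V
  V2 = 76.1·(cos(154.3°) + j·sin(154.3°)) = -68.57 + j33 V
Step 2 — Sum components: V_total = -62.82 + j23.62 V.
Step 3 — Convert to polar: |V_total| = 67.12 V, ∠V_total = 159.4°.

V_total = 67.12∠159.4° V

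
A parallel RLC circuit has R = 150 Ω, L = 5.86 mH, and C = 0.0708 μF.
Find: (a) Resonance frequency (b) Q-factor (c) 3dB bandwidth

Step 1 — Resonance: ω₀ = 1/√(LC) = 1/√(0.00586·7.08e-08) = 4.909e+04 rad/s.
Step 2 — f₀ = ω₀/(2π) = 7814 Hz.
Step 3 — Parallel Q: Q = R/(ω₀L) = 150/(4.909e+04·0.00586) = 0.5214.
Step 4 — Bandwidth: Δω = ω₀/Q = 9.416e+04 rad/s; BW = Δω/(2π) = 1.499e+04 Hz.

(a) f₀ = 7814 Hz  (b) Q = 0.5214  (c) BW = 1.499e+04 Hz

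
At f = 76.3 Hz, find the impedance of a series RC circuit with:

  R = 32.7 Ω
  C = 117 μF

Step 1 — Angular frequency: ω = 2π·f = 2π·76.3 = 479.4 rad/s.
Step 2 — Component impedances:
  R: Z = R = 32.7 Ω
  C: Z = 1/(jωC) = -j/(ω·C) = 0 - j17.83 Ω
Step 3 — Series combination: Z_total = R + C = 32.7 - j17.83 Ω = 37.24∠-28.6° Ω.

Z = 32.7 - j17.83 Ω = 37.24∠-28.6° Ω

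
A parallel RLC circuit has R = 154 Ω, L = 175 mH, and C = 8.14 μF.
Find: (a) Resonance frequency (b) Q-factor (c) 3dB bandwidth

Step 1 — Resonance: ω₀ = 1/√(LC) = 1/√(0.175·8.14e-06) = 837.9 rad/s.
Step 2 — f₀ = ω₀/(2π) = 133.3 Hz.
Step 3 — Parallel Q: Q = R/(ω₀L) = 154/(837.9·0.175) = 1.05.
Step 4 — Bandwidth: Δω = ω₀/Q = 797.7 rad/s; BW = Δω/(2π) = 127 Hz.

(a) f₀ = 133.3 Hz  (b) Q = 1.05  (c) BW = 127 Hz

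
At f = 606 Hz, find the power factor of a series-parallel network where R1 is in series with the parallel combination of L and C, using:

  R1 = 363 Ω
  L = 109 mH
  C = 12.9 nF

Step 1 — Angular frequency: ω = 2π·f = 2π·606 = 3808 rad/s.
Step 2 — Component impedances:
  R1: Z = R = 363 Ω
  L: Z = jωL = j·3808·0.109 = 0 + j415 Ω
  C: Z = 1/(jωC) = -j/(ω·C) = 0 - j2.036e+04 Ω
Step 3 — Parallel branch: L || C = 1/(1/L + 1/C) = 0 + j423.7 Ω.
Step 4 — Series with R1: Z_total = R1 + (L || C) = 363 + j423.7 Ω = 557.9∠49.4° Ω.
Step 5 — Power factor: PF = cos(φ) = Re(Z)/|Z| = 363/557.91 = 0.6506.
Step 6 — Type: Im(Z) = 423.7 ⇒ lagging (phase φ = 49.4°).

PF = 0.6506 (lagging, φ = 49.4°)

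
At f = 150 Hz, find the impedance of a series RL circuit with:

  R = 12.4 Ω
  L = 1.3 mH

Step 1 — Angular frequency: ω = 2π·f = 2π·150 = 942.5 rad/s.
Step 2 — Component impedances:
  R: Z = R = 12.4 Ω
  L: Z = jωL = j·942.5·0.0013 = 0 + j1.225 Ω
Step 3 — Series combination: Z_total = R + L = 12.4 + j1.225 Ω = 12.46∠5.6° Ω.

Z = 12.4 + j1.225 Ω = 12.46∠5.6° Ω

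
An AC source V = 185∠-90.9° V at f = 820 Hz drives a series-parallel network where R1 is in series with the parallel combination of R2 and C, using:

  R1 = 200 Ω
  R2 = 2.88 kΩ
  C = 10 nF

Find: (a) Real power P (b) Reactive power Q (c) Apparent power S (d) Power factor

Step 1 — Angular frequency: ω = 2π·f = 2π·820 = 5152 rad/s.
Step 2 — Component impedances:
  R1: Z = R = 200 Ω
  R2: Z = R = 2880 Ω
  C: Z = 1/(jωC) = -j/(ω·C) = 0 - j1.941e+04 Ω
Step 3 — Parallel branch: R2 || C = 1/(1/R2 + 1/C) = 2818 - j418.1 Ω.
Step 4 — Series with R1: Z_total = R1 + (R2 || C) = 3018 - j418.1 Ω = 3047∠-7.9° Ω.
Step 5 — Source phasor: V = 185∠-90.9° V = -2.906 - j185 V.
Step 6 — Current: I = V / Z = 0.007387 - j0.06027 A = 0.06072∠-83.0° A.
Step 7 — Complex power: S = V·I* = 11.13 - j1.542 VA.
Step 8 — Real power: P = Re(S) = 11.13 W.
Step 9 — Reactive power: Q = Im(S) = -1.542 VAR.
Step 10 — Apparent power: |S| = 11.23 VA.
Step 11 — Power factor: PF = P/|S| = 0.9905 (leading).

(a) P = 11.13 W  (b) Q = -1.542 VAR  (c) S = 11.23 VA  (d) PF = 0.9905 (leading)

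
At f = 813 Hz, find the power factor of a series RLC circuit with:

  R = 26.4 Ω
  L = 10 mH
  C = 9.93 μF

Step 1 — Angular frequency: ω = 2π·f = 2π·813 = 5108 rad/s.
Step 2 — Component impedances:
  R: Z = R = 26.4 Ω
  L: Z = jωL = j·5108·0.01 = 0 + j51.08 Ω
  C: Z = 1/(jωC) = -j/(ω·C) = 0 - j19.71 Ω
Step 3 — Series combination: Z_total = R + L + C = 26.4 + j31.37 Ω = 41∠49.9° Ω.
Step 4 — Power factor: PF = cos(φ) = Re(Z)/|Z| = 26.4/41 = 0.6439.
Step 5 — Type: Im(Z) = 31.37 ⇒ lagging (phase φ = 49.9°).

PF = 0.6439 (lagging, φ = 49.9°)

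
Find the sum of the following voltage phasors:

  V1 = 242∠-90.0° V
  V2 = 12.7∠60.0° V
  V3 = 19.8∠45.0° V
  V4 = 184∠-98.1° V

Step 1 — Convert each phasor to rectangular form:
  V1 = 242·(cos(-90.0°) + j·sin(-90.0°)) = 0 - j242 V
  V2 = 12.7·(cos(60.0°) + j·sin(60.0°)) = 6.35 + j11 V
  V3 = 19.8·(cos(45.0°) + j·sin(45.0°)) = 14 + j14 V
  V4 = 184·(cos(-98.1°) + j·sin(-98.1°)) = -25.93 - j182.2 V
Step 2 — Sum components: V_total = -5.575 - j399.2 V.
Step 3 — Convert to polar: |V_total| = 399.2 V, ∠V_total = -90.8°.

V_total = 399.2∠-90.8° V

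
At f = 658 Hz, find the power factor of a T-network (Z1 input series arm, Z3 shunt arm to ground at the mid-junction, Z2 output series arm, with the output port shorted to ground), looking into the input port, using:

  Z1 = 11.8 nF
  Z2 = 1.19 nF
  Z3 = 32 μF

Step 1 — Angular frequency: ω = 2π·f = 2π·658 = 4134 rad/s.
Step 2 — Component impedances:
  Z1: Z = 1/(jωC) = -j/(ω·C) = 0 - j2.05e+04 Ω
  Z2: Z = 1/(jωC) = -j/(ω·C) = 0 - j2.033e+05 Ω
  Z3: Z = 1/(jωC) = -j/(ω·C) = 0 - j7.559 Ω
Step 3 — With the output port shorted to ground, the output series arm Z2 runs from the junction to ground; the shunt arm Z3 also runs from the junction to ground. They appear in parallel: Z3 || Z2 = 0 - j7.558 Ω.
Step 4 — Series with input arm Z1: Z_in = Z1 + (Z3 || Z2) = 0 - j2.051e+04 Ω = 2.051e+04∠-90.0° Ω.
Step 5 — Power factor: PF = cos(φ) = Re(Z)/|Z| = 0/2.051e+04 = 0.
Step 6 — Type: Im(Z) = -2.051e+04 ⇒ leading (phase φ = -90.0°).

PF = 0 (leading, φ = -90.0°)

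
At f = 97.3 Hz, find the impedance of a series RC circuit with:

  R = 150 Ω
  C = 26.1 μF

Step 1 — Angular frequency: ω = 2π·f = 2π·97.3 = 611.4 rad/s.
Step 2 — Component impedances:
  R: Z = R = 150 Ω
  C: Z = 1/(jωC) = -j/(ω·C) = 0 - j62.67 Ω
Step 3 — Series combination: Z_total = R + C = 150 - j62.67 Ω = 162.6∠-22.7° Ω.

Z = 150 - j62.67 Ω = 162.6∠-22.7° Ω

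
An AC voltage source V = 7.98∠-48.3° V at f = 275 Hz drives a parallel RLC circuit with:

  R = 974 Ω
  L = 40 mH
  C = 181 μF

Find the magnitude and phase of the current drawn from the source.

Step 1 — Angular frequency: ω = 2π·f = 2π·275 = 1728 rad/s.
Step 2 — Component impedances:
  R: Z = R = 974 Ω
  L: Z = jωL = j·1728·0.04 = 0 + j69.12 Ω
  C: Z = 1/(jωC) = -j/(ω·C) = 0 - j3.197 Ω
Step 3 — Parallel combination: 1/Z_total = 1/R + 1/L + 1/C; Z_total = 0.01154 - j3.353 Ω = 3.353∠-89.8° Ω.
Step 4 — Source phasor: V = 7.98∠-48.3° V = 5.309 - j5.958 V.
Step 5 — Ohm's law: I = V / Z_total = (5.309 - j5.958) / (0.01154 - j3.353) = 1.783 + j1.577 A.
Step 6 — Convert to polar: |I| = 2.38 A, ∠I = 41.5°.

I = 2.38∠41.5° A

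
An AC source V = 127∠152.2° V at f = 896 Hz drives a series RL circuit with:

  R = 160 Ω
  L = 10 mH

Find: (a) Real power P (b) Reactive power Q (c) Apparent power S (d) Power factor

Step 1 — Angular frequency: ω = 2π·f = 2π·896 = 5630 rad/s.
Step 2 — Component impedances:
  R: Z = R = 160 Ω
  L: Z = jωL = j·5630·0.01 = 0 + j56.3 Ω
Step 3 — Series combination: Z_total = R + L = 160 + j56.3 Ω = 169.6∠19.4° Ω.
Step 4 — Source phasor: V = 127∠152.2° V = -112.3 + j59.23 V.
Step 5 — Current: I = V / Z = -0.5089 + j0.5492 A = 0.7488∠132.8° A.
Step 6 — Complex power: S = V·I* = 89.7 + j31.56 VA.
Step 7 — Real power: P = Re(S) = 89.7 W.
Step 8 — Reactive power: Q = Im(S) = 31.56 VAR.
Step 9 — Apparent power: |S| = 95.09 VA.
Step 10 — Power factor: PF = P/|S| = 0.9433 (lagging).

(a) P = 89.7 W  (b) Q = 31.56 VAR  (c) S = 95.09 VA  (d) PF = 0.9433 (lagging)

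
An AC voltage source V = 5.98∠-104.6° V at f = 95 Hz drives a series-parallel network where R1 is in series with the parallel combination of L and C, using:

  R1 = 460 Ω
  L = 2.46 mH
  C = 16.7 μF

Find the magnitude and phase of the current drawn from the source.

Step 1 — Angular frequency: ω = 2π·f = 2π·95 = 596.9 rad/s.
Step 2 — Component impedances:
  R1: Z = R = 460 Ω
  L: Z = jωL = j·596.9·0.00246 = 0 + j1.468 Ω
  C: Z = 1/(jωC) = -j/(ω·C) = 0 - j100.3 Ω
Step 3 — Parallel branch: L || C = 1/(1/L + 1/C) = 0 + j1.49 Ω.
Step 4 — Series with R1: Z_total = R1 + (L || C) = 460 + j1.49 Ω = 460∠0.2° Ω.
Step 5 — Source phasor: V = 5.98∠-104.6° V = -1.507 - j5.787 V.
Step 6 — Ohm's law: I = V / Z_total = (-1.507 - j5.787) / (460 + j1.49) = -0.003318 - j0.01257 A.
Step 7 — Convert to polar: |I| = 0.013 A, ∠I = -104.8°.

I = 0.013∠-104.8° A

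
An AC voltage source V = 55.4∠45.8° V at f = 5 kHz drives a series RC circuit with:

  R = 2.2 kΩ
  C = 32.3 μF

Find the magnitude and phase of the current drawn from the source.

Step 1 — Angular frequency: ω = 2π·f = 2π·5000 = 3.142e+04 rad/s.
Step 2 — Component impedances:
  R: Z = R = 2200 Ω
  C: Z = 1/(jωC) = -j/(ω·C) = 0 - j0.9855 Ω
Step 3 — Series combination: Z_total = R + C = 2200 - j0.9855 Ω = 2200∠-0.0° Ω.
Step 4 — Source phasor: V = 55.4∠45.8° V = 38.62 + j39.72 V.
Step 5 — Ohm's law: I = V / Z_total = (38.62 + j39.72) / (2200 - j0.9855) = 0.01755 + j0.01806 A.
Step 6 — Convert to polar: |I| = 0.02518 A, ∠I = 45.8°.

I = 0.02518∠45.8° A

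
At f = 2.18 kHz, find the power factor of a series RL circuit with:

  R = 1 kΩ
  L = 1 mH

Step 1 — Angular frequency: ω = 2π·f = 2π·2180 = 1.37e+04 rad/s.
Step 2 — Component impedances:
  R: Z = R = 1000 Ω
  L: Z = jωL = j·1.37e+04·0.001 = 0 + j13.7 Ω
Step 3 — Series combination: Z_total = R + L = 1000 + j13.7 Ω = 1000∠0.8° Ω.
Step 4 — Power factor: PF = cos(φ) = Re(Z)/|Z| = 1000/1000.1 = 0.9999.
Step 5 — Type: Im(Z) = 13.7 ⇒ lagging (phase φ = 0.8°).

PF = 0.9999 (lagging, φ = 0.8°)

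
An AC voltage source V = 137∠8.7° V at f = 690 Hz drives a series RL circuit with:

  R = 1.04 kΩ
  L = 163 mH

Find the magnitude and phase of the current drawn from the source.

Step 1 — Angular frequency: ω = 2π·f = 2π·690 = 4335 rad/s.
Step 2 — Component impedances:
  R: Z = R = 1040 Ω
  L: Z = jωL = j·4335·0.163 = 0 + j706.7 Ω
Step 3 — Series combination: Z_total = R + L = 1040 + j706.7 Ω = 1257∠34.2° Ω.
Step 4 — Source phasor: V = 137∠8.7° V = 135.4 + j20.72 V.
Step 5 — Ohm's law: I = V / Z_total = (135.4 + j20.72) / (1040 + j706.7) = 0.09835 - j0.0469 A.
Step 6 — Convert to polar: |I| = 0.109 A, ∠I = -25.5°.

I = 0.109∠-25.5° A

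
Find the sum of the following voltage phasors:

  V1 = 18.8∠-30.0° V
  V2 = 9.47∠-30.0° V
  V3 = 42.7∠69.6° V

Step 1 — Convert each phasor to rectangular form:
  V1 = 18.8·(cos(-30.0°) + j·sin(-30.0°)) = 16.28 - j9.4 V
  V2 = 9.47·(cos(-30.0°) + j·sin(-30.0°)) = 8.201 - j4.735 V
  V3 = 42.7·(cos(69.6°) + j·sin(69.6°)) = 14.88 + j40.02 V
Step 2 — Sum components: V_total = 39.37 + j25.89 V.
Step 3 — Convert to polar: |V_total| = 47.12 V, ∠V_total = 33.3°.

V_total = 47.12∠33.3° V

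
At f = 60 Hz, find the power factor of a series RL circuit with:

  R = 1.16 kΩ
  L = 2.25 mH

Step 1 — Angular frequency: ω = 2π·f = 2π·60 = 377 rad/s.
Step 2 — Component impedances:
  R: Z = R = 1160 Ω
  L: Z = jωL = j·377·0.00225 = 0 + j0.8482 Ω
Step 3 — Series combination: Z_total = R + L = 1160 + j0.8482 Ω = 1160∠0.0° Ω.
Step 4 — Power factor: PF = cos(φ) = Re(Z)/|Z| = 1160/1160 = 1.
Step 5 — Type: Im(Z) = 0.8482 ⇒ lagging (phase φ = 0.0°).

PF = 1 (lagging, φ = 0.0°)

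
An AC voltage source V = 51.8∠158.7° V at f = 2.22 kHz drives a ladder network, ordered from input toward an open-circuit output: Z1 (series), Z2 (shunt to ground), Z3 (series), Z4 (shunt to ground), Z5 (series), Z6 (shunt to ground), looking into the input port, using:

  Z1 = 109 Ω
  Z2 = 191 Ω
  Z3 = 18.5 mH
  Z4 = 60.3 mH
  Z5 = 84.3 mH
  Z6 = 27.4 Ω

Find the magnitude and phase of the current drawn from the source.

Step 1 — Angular frequency: ω = 2π·f = 2π·2220 = 1.395e+04 rad/s.
Step 2 — Component impedances:
  Z1: Z = R = 109 Ω
  Z2: Z = R = 191 Ω
  Z3: Z = jωL = j·1.395e+04·0.0185 = 0 + j258.1 Ω
  Z4: Z = jωL = j·1.395e+04·0.0603 = 0 + j841.1 Ω
  Z5: Z = jωL = j·1.395e+04·0.0843 = 0 + j1176 Ω
  Z6: Z = R = 27.4 Ω
Step 3 — Ladder network (open output): work backward from the far end, alternating series and parallel combinations. Z_in = 288.1 + j45.62 Ω = 291.7∠9.0° Ω.
Step 4 — Source phasor: V = 51.8∠158.7° V = -48.26 + j18.82 V.
Step 5 — Ohm's law: I = V / Z_total = (-48.26 + j18.82) / (288.1 + j45.62) = -0.1533 + j0.0896 A.
Step 6 — Convert to polar: |I| = 0.1776 A, ∠I = 149.7°.

I = 0.1776∠149.7° A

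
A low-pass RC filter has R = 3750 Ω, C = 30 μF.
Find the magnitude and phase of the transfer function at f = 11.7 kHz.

Step 1 — Angular frequency: ω = 2π·1.17e+04 = 7.351e+04 rad/s.
Step 2 — Transfer function: H(jω) = 1/(1 + jωRC).
Step 3 — Denominator: 1 + jωRC = 1 + j·7.351e+04·3750·3e-05 = 1 + j8270.
Step 4 — H = 1.462e-08 - j0.0001209.
Step 5 — Magnitude: |H| = 0.0001209 (-78.4 dB); phase: φ = -90.0°.

|H| = 0.0001209 (-78.4 dB), φ = -90.0°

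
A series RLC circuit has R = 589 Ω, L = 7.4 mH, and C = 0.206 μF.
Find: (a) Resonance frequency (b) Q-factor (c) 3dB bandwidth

Step 1 — Resonance: ω₀ = 1/√(LC) = 1/√(0.0074·2.06e-07) = 2.561e+04 rad/s.
Step 2 — f₀ = ω₀/(2π) = 4076 Hz.
Step 3 — Series Q: Q = ω₀L/R = 2.561e+04·0.0074/589 = 0.3218.
Step 4 — Bandwidth: Δω = ω₀/Q = 7.959e+04 rad/s; BW = Δω/(2π) = 1.267e+04 Hz.

(a) f₀ = 4076 Hz  (b) Q = 0.3218  (c) BW = 1.267e+04 Hz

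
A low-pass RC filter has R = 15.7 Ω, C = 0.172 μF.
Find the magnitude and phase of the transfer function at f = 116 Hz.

Step 1 — Angular frequency: ω = 2π·116 = 728.8 rad/s.
Step 2 — Transfer function: H(jω) = 1/(1 + jωRC).
Step 3 — Denominator: 1 + jωRC = 1 + j·728.8·15.7·1.72e-07 = 1 + j0.001968.
Step 4 — H = 1 - j0.001968.
Step 5 — Magnitude: |H| = 1 (-0.0 dB); phase: φ = -0.1°.

|H| = 1 (-0.0 dB), φ = -0.1°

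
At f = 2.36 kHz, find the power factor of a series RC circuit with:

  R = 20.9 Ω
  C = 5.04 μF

Step 1 — Angular frequency: ω = 2π·f = 2π·2360 = 1.483e+04 rad/s.
Step 2 — Component impedances:
  R: Z = R = 20.9 Ω
  C: Z = 1/(jωC) = -j/(ω·C) = 0 - j13.38 Ω
Step 3 — Series combination: Z_total = R + C = 20.9 - j13.38 Ω = 24.82∠-32.6° Ω.
Step 4 — Power factor: PF = cos(φ) = Re(Z)/|Z| = 20.9/24.816 = 0.8422.
Step 5 — Type: Im(Z) = -13.38 ⇒ leading (phase φ = -32.6°).

PF = 0.8422 (leading, φ = -32.6°)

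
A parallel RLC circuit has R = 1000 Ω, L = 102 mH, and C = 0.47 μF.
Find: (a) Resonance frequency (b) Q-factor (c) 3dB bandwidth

Step 1 — Resonance: ω₀ = 1/√(LC) = 1/√(0.102·4.7e-07) = 4567 rad/s.
Step 2 — f₀ = ω₀/(2π) = 726.9 Hz.
Step 3 — Parallel Q: Q = R/(ω₀L) = 1000/(4567·0.102) = 2.147.
Step 4 — Bandwidth: Δω = ω₀/Q = 2128 rad/s; BW = Δω/(2π) = 338.6 Hz.

(a) f₀ = 726.9 Hz  (b) Q = 2.147  (c) BW = 338.6 Hz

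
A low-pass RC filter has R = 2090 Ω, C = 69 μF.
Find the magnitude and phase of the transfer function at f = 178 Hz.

Step 1 — Angular frequency: ω = 2π·178 = 1118 rad/s.
Step 2 — Transfer function: H(jω) = 1/(1 + jωRC).
Step 3 — Denominator: 1 + jωRC = 1 + j·1118·2090·6.9e-05 = 1 + j161.3.
Step 4 — H = 3.844e-05 - j0.0062.
Step 5 — Magnitude: |H| = 0.0062 (-44.2 dB); phase: φ = -89.6°.

|H| = 0.0062 (-44.2 dB), φ = -89.6°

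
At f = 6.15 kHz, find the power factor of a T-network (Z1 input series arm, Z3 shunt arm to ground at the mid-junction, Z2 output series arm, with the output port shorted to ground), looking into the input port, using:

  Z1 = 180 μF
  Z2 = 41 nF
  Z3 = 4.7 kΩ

Step 1 — Angular frequency: ω = 2π·f = 2π·6150 = 3.864e+04 rad/s.
Step 2 — Component impedances:
  Z1: Z = 1/(jωC) = -j/(ω·C) = 0 - j0.1438 Ω
  Z2: Z = 1/(jωC) = -j/(ω·C) = 0 - j631.2 Ω
  Z3: Z = R = 4700 Ω
Step 3 — With the output port shorted to ground, the output series arm Z2 runs from the junction to ground; the shunt arm Z3 also runs from the junction to ground. They appear in parallel: Z3 || Z2 = 83.26 - j620 Ω.
Step 4 — Series with input arm Z1: Z_in = Z1 + (Z3 || Z2) = 83.26 - j620.2 Ω = 625.7∠-82.4° Ω.
Step 5 — Power factor: PF = cos(φ) = Re(Z)/|Z| = 83.26/625.7 = 0.1331.
Step 6 — Type: Im(Z) = -620.2 ⇒ leading (phase φ = -82.4°).

PF = 0.1331 (leading, φ = -82.4°)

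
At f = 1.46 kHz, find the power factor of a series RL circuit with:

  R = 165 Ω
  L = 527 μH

Step 1 — Angular frequency: ω = 2π·f = 2π·1460 = 9173 rad/s.
Step 2 — Component impedances:
  R: Z = R = 165 Ω
  L: Z = jωL = j·9173·0.000527 = 0 + j4.834 Ω
Step 3 — Series combination: Z_total = R + L = 165 + j4.834 Ω = 165.1∠1.7° Ω.
Step 4 — Power factor: PF = cos(φ) = Re(Z)/|Z| = 165/165.07 = 0.9996.
Step 5 — Type: Im(Z) = 4.834 ⇒ lagging (phase φ = 1.7°).

PF = 0.9996 (lagging, φ = 1.7°)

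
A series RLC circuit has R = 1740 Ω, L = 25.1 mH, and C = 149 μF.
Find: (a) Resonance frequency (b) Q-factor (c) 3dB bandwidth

Step 1 — Resonance: ω₀ = 1/√(LC) = 1/√(0.0251·0.000149) = 517.1 rad/s.
Step 2 — f₀ = ω₀/(2π) = 82.3 Hz.
Step 3 — Series Q: Q = ω₀L/R = 517.1·0.0251/1740 = 0.007459.
Step 4 — Bandwidth: Δω = ω₀/Q = 6.932e+04 rad/s; BW = Δω/(2π) = 1.103e+04 Hz.

(a) f₀ = 82.3 Hz  (b) Q = 0.007459  (c) BW = 1.103e+04 Hz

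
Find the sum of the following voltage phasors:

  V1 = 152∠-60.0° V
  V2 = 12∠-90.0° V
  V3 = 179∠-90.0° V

Step 1 — Convert each phasor to rectangular form:
  V1 = 152·(cos(-60.0°) + j·sin(-60.0°)) = 76 - j131.6 V
  V2 = 12·(cos(-90.0°) + j·sin(-90.0°)) = 0 - j12 V
  V3 = 179·(cos(-90.0°) + j·sin(-90.0°)) = 0 - j179 V
Step 2 — Sum components: V_total = 76 - j322.6 V.
Step 3 — Convert to polar: |V_total| = 331.5 V, ∠V_total = -76.7°.

V_total = 331.5∠-76.7° V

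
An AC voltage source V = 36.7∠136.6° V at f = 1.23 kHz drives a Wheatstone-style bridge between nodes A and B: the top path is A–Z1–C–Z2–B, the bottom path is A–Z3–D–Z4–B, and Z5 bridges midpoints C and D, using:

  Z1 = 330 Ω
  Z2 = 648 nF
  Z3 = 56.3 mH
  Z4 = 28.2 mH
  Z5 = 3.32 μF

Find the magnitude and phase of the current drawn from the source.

Step 1 — Angular frequency: ω = 2π·f = 2π·1230 = 7728 rad/s.
Step 2 — Component impedances:
  Z1: Z = R = 330 Ω
  Z2: Z = 1/(jωC) = -j/(ω·C) = 0 - j199.7 Ω
  Z3: Z = jωL = j·7728·0.0563 = 0 + j435.1 Ω
  Z4: Z = jωL = j·7728·0.0282 = 0 + j217.9 Ω
  Z5: Z = 1/(jωC) = -j/(ω·C) = 0 - j38.97 Ω
Step 3 — Bridge requires nodal analysis (the Z5 bridge couples midpoints C and D, so the two paths cannot be reduced to a simple series/parallel combination). Setting node B to ground and injecting 1 A at node A, the 3-node admittance system at A, C, D solves to V_A = Z_AB = 715.7 + j1927 Ω = 2056∠69.6° Ω.
Step 4 — Source phasor: V = 36.7∠136.6° V = -26.67 + j25.22 V.
Step 5 — Ohm's law: I = V / Z_total = (-26.67 + j25.22) / (715.7 + j1927) = 0.006983 + j0.01643 A.
Step 6 — Convert to polar: |I| = 0.01785 A, ∠I = 67.0°.

I = 0.01785∠67.0° A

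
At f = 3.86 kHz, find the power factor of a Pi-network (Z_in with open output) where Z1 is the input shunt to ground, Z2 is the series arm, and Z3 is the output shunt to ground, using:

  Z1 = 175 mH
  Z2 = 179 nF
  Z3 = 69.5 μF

Step 1 — Angular frequency: ω = 2π·f = 2π·3860 = 2.425e+04 rad/s.
Step 2 — Component impedances:
  Z1: Z = jωL = j·2.425e+04·0.175 = 0 + j4244 Ω
  Z2: Z = 1/(jωC) = -j/(ω·C) = 0 - j230.3 Ω
  Z3: Z = 1/(jωC) = -j/(ω·C) = 0 - j0.5933 Ω
Step 3 — With open output, the series arm Z2 and the output shunt Z3 appear in series to ground: Z2 + Z3 = 0 - j230.9 Ω.
Step 4 — Parallel with input shunt Z1: Z_in = Z1 || (Z2 + Z3) = 0 - j244.2 Ω = 244.2∠-90.0° Ω.
Step 5 — Power factor: PF = cos(φ) = Re(Z)/|Z| = 0/244.2 = 0.
Step 6 — Type: Im(Z) = -244.2 ⇒ leading (phase φ = -90.0°).

PF = 0 (leading, φ = -90.0°)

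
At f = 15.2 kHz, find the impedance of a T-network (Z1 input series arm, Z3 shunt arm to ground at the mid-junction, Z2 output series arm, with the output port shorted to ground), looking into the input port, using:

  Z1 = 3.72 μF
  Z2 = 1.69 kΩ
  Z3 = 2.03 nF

Step 1 — Angular frequency: ω = 2π·f = 2π·1.52e+04 = 9.55e+04 rad/s.
Step 2 — Component impedances:
  Z1: Z = 1/(jωC) = -j/(ω·C) = 0 - j2.815 Ω
  Z2: Z = R = 1690 Ω
  Z3: Z = 1/(jωC) = -j/(ω·C) = 0 - j5158 Ω
Step 3 — With the output port shorted to ground, the output series arm Z2 runs from the junction to ground; the shunt arm Z3 also runs from the junction to ground. They appear in parallel: Z3 || Z2 = 1526 - j500 Ω.
Step 4 — Series with input arm Z1: Z_in = Z1 + (Z3 || Z2) = 1526 - j502.9 Ω = 1607∠-18.2° Ω.

Z = 1526 - j502.9 Ω = 1607∠-18.2° Ω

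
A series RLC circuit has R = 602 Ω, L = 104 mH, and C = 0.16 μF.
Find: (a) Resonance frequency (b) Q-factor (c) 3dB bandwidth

Step 1 — Resonance condition Im(Z)=0 gives ω₀ = 1/√(LC).
Step 2 — ω₀ = 1/√(0.104·1.6e-07) = 7752 rad/s.
Step 3 — f₀ = ω₀/(2π) = 1234 Hz.
Step 4 — Series Q: Q = ω₀L/R = 7752·0.104/602 = 1.339.
Step 5 — 3dB bandwidth: Δω = ω₀/Q = 5788 rad/s; BW = Δω/(2π) = 921.3 Hz.

(a) f₀ = 1234 Hz  (b) Q = 1.339  (c) BW = 921.3 Hz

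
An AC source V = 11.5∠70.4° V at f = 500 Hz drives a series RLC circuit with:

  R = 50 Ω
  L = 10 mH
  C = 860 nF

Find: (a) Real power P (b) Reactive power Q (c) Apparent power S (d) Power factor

Step 1 — Angular frequency: ω = 2π·f = 2π·500 = 3142 rad/s.
Step 2 — Component impedances:
  R: Z = R = 50 Ω
  L: Z = jωL = j·3142·0.01 = 0 + j31.42 Ω
  C: Z = 1/(jωC) = -j/(ω·C) = 0 - j370.1 Ω
Step 3 — Series combination: Z_total = R + L + C = 50 - j338.7 Ω = 342.4∠-81.6° Ω.
Step 4 — Source phasor: V = 11.5∠70.4° V = 3.858 + j10.83 V.
Step 5 — Current: I = V / Z = -0.02966 + j0.01577 A = 0.03359∠152.0° A.
Step 6 — Complex power: S = V·I* = 0.05641 - j0.3821 VA.
Step 7 — Real power: P = Re(S) = 0.05641 W.
Step 8 — Reactive power: Q = Im(S) = -0.3821 VAR.
Step 9 — Apparent power: |S| = 0.3863 VA.
Step 10 — Power factor: PF = P/|S| = 0.146 (leading).

(a) P = 0.05641 W  (b) Q = -0.3821 VAR  (c) S = 0.3863 VA  (d) PF = 0.146 (leading)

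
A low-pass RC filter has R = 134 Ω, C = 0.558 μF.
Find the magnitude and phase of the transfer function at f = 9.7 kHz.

Step 1 — Angular frequency: ω = 2π·9700 = 6.095e+04 rad/s.
Step 2 — Transfer function: H(jω) = 1/(1 + jωRC).
Step 3 — Denominator: 1 + jωRC = 1 + j·6.095e+04·134·5.58e-07 = 1 + j4.557.
Step 4 — H = 0.04594 - j0.2094.
Step 5 — Magnitude: |H| = 0.2143 (-13.4 dB); phase: φ = -77.6°.

|H| = 0.2143 (-13.4 dB), φ = -77.6°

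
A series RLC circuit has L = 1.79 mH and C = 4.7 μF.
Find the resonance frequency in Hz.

Step 1 — Resonance condition Im(Z)=0 gives ω₀ = 1/√(LC).
Step 2 — ω₀ = 1/√(0.00179·4.7e-06) = 1.09e+04 rad/s.
Step 3 — f₀ = ω₀/(2π) = 1735 Hz.

f₀ = 1735 Hz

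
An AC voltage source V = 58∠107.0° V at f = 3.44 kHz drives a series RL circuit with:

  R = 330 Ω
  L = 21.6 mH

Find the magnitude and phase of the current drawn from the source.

Step 1 — Angular frequency: ω = 2π·f = 2π·3440 = 2.161e+04 rad/s.
Step 2 — Component impedances:
  R: Z = R = 330 Ω
  L: Z = jωL = j·2.161e+04·0.0216 = 0 + j466.9 Ω
Step 3 — Series combination: Z_total = R + L = 330 + j466.9 Ω = 571.7∠54.7° Ω.
Step 4 — Source phasor: V = 58∠107.0° V = -16.96 + j55.47 V.
Step 5 — Ohm's law: I = V / Z_total = (-16.96 + j55.47) / (330 + j466.9) = 0.0621 + j0.08022 A.
Step 6 — Convert to polar: |I| = 0.1014 A, ∠I = 52.3°.

I = 0.1014∠52.3° A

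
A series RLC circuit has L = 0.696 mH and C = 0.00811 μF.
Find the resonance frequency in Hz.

Step 1 — Resonance condition Im(Z)=0 gives ω₀ = 1/√(LC).
Step 2 — ω₀ = 1/√(0.000696·8.11e-09) = 4.209e+05 rad/s.
Step 3 — f₀ = ω₀/(2π) = 6.699e+04 Hz.

f₀ = 6.699e+04 Hz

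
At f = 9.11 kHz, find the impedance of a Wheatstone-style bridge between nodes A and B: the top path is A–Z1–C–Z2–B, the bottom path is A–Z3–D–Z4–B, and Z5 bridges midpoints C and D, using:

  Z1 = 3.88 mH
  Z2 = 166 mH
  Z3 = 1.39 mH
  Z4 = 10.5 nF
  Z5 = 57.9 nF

Step 1 — Angular frequency: ω = 2π·f = 2π·9110 = 5.724e+04 rad/s.
Step 2 — Component impedances:
  Z1: Z = jωL = j·5.724e+04·0.00388 = 0 + j222.1 Ω
  Z2: Z = jωL = j·5.724e+04·0.166 = 0 + j9502 Ω
  Z3: Z = jωL = j·5.724e+04·0.00139 = 0 + j79.56 Ω
  Z4: Z = 1/(jωC) = -j/(ω·C) = 0 - j1664 Ω
  Z5: Z = 1/(jωC) = -j/(ω·C) = 0 - j301.7 Ω
Step 3 — Bridge requires nodal analysis (the Z5 bridge couples midpoints C and D, so the two paths cannot be reduced to a simple series/parallel combination). Setting node B to ground and injecting 1 A at node A, the 3-node admittance system at A, C, D solves to V_A = Z_AB = 0 - j194.4 Ω = 194.4∠-90.0° Ω.

Z = 0 - j194.4 Ω = 194.4∠-90.0° Ω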